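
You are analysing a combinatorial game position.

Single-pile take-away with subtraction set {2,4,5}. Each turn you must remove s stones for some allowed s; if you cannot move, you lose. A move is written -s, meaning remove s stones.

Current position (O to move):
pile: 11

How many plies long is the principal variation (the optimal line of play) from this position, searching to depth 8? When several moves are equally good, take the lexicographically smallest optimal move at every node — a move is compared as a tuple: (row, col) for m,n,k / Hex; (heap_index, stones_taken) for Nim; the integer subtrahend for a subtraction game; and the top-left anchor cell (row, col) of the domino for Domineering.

PV length from [11]: 3 plies

ply 1, O at 11 | -2=-1→9; -4=+1→7*; -5=-1→6
ply 2, X at 7 | -2=-1→5*; -4=-1→3; -5=-1→2
ply 3, O at 5 | -2=-1→3; -4=+1→1*; -5=+1→0
ply 4: 1 is terminal -1 (X); from 11 depth 8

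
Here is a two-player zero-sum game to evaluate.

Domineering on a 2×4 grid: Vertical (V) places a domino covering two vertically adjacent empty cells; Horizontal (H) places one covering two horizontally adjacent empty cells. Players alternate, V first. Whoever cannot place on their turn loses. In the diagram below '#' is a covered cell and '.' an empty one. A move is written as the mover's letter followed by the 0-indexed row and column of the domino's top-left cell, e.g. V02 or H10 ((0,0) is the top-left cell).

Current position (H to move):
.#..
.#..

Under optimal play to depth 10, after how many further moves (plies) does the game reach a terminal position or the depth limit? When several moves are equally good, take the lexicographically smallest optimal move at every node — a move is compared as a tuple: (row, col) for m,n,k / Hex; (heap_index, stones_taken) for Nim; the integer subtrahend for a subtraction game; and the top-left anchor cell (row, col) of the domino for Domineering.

[.#../.#..] H move#1: H02:+1/.###/.#..*, H12:+1/.#../.###
[.###/.#..] V move#2: V00:-1/####/##..*
[####/##..] H move#3: H12:+1/####/####*
[####/####] end (terminal -1, V#4); searched .#../.#.. to 10

PV length from [.#../.#..]: 3 plies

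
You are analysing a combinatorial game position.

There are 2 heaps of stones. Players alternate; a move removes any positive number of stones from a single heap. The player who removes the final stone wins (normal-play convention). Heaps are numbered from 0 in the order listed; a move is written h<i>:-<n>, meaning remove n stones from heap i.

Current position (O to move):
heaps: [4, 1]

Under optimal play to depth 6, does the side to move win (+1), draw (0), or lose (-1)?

ply 1, O at (4,1) | h0:-1=-1→(3,1); h0:-2=-1→(2,1); h0:-3=+1→(1,1)*; h0:-4=-1→(0,1); h1:-1=-1→(4,0)
ply 2, X at (1,1) | h0:-1=-1→(0,1)*; h1:-1=-1→(1,0)
ply 3, O at (0,1) | h1:-1=+1→(0,0)*
ply 4: (0,0) is terminal -1 (X); from (4,1) depth 6

value((4,1), O) = +1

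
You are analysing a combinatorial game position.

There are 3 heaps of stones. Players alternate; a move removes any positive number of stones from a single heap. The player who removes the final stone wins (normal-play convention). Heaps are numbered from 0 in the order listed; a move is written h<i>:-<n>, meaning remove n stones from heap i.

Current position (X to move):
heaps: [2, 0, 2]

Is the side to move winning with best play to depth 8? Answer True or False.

X winning at [(2,0,2)]: False

ply 1, X at (2,0,2) | h0:-1=-1→(1,0,2)*; h0:-2=-1→(0,0,2); h2:-1=-1→(2,0,1); h2:-2=-1→(2,0,0)
ply 2, O at (1,0,2) | h0:-1=-1→(0,0,2); h2:-1=+1→(1,0,1)*; h2:-2=-1→(1,0,0)
ply 3, X at (1,0,1) | h0:-1=-1→(0,0,1)*; h2:-1=-1→(1,0,0)
ply 4, O at (0,0,1) | h2:-1=+1→(0,0,0)*
ply 5: (0,0,0) is terminal -1 (X); from (2,0,2) depth 8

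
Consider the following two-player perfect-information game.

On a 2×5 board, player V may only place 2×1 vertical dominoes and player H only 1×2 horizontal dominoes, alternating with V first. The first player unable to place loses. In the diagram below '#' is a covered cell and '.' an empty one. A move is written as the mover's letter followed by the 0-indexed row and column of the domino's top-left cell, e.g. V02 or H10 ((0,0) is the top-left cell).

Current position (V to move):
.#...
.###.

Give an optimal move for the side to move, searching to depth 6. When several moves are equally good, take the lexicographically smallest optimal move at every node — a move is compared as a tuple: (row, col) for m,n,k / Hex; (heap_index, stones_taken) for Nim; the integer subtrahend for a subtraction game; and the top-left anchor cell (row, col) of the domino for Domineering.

ply 1, V at .#.../.###. | V00=-1→##.../####.; V04=+1→.#..#/.####*
ply 2, H at .#..#/.#### | H02=-1→.####/.####*
ply 3, V at .####/.#### | V00=+1→#####/#####*
ply 4: #####/##### is terminal -1 (H); from .#.../.###. depth 6

V's best at [.#.../.###.]: V04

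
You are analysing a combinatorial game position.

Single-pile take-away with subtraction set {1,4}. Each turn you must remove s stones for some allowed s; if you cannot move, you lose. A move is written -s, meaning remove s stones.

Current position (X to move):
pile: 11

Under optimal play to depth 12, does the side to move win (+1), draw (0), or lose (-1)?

value(11, X) = +1

ply 1, X at 11 | -1=+1→10*; -4=+1→7
ply 2, O at 10 | -1=-1→9*; -4=-1→6
ply 3, X at 9 | -1=-1→8; -4=+1→5*
ply 4, O at 5 | -1=-1→4*; -4=-1→1
ply 5, X at 4 | -1=-1→3; -4=+1→0*
ply 6: 0 is terminal -1 (O); from 11 depth 12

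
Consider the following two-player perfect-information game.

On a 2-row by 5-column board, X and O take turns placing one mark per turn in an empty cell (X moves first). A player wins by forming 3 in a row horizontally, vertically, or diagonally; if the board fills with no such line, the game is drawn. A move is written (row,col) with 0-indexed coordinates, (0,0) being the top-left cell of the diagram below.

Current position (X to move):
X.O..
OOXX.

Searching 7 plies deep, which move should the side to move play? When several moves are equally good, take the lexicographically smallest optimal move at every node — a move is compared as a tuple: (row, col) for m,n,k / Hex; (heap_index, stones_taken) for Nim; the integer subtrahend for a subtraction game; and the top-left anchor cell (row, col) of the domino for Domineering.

p1 X@[X.O../OOXX.]: (0,1)[XXO../OOXX.]+0 (0,3)[X.OX./OOXX.]+0 (0,4)[X.O.X/OOXX.]+0 (1,4)[X.O../OOXXX]+1*
p2 O@[X.O../OOXXX] terminal -1; root [X.O../OOXX.] d7

X's best at [X.O../OOXX.]: (1,4)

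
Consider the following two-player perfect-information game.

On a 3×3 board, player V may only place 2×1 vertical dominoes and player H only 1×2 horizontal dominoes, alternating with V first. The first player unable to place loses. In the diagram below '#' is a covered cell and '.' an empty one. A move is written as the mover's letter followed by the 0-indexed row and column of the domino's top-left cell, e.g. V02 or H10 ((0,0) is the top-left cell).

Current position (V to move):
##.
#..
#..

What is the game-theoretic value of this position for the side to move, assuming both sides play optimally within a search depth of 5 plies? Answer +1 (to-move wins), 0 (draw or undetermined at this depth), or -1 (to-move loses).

[##./#../#..] V move#1: V02:-1/###/#.#/#.., V11:+1/##./##./##.*, V12:+1/##./#.#/#.#
[##./##./##.] end (terminal -1, H#2); searched ##./#../#.. to 5

value(##./#../#.., V) = +1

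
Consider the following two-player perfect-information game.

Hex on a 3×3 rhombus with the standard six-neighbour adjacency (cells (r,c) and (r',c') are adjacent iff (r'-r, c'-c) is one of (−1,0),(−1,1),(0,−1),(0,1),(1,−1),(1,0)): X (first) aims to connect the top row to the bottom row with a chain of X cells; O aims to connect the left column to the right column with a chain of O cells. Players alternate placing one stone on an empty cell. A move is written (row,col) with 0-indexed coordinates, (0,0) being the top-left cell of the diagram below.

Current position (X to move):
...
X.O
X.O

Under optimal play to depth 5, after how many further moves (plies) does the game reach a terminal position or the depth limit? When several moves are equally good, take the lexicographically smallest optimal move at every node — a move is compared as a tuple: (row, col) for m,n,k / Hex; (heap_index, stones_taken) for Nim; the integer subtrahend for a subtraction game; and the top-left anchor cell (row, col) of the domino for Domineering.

ply 1, X at .../X.O/X.O | (0,0)=+1→X../X.O/X.O*; (0,1)=+1→.X./X.O/X.O; (0,2)=+1→..X/X.O/X.O; (1,1)=+1→.../XXO/X.O; (2,1)=+1→.../X.O/XXO
ply 2: X../X.O/X.O is terminal -1 (O); from .../X.O/X.O depth 5

PV length from [.../X.O/X.O]: 1 ply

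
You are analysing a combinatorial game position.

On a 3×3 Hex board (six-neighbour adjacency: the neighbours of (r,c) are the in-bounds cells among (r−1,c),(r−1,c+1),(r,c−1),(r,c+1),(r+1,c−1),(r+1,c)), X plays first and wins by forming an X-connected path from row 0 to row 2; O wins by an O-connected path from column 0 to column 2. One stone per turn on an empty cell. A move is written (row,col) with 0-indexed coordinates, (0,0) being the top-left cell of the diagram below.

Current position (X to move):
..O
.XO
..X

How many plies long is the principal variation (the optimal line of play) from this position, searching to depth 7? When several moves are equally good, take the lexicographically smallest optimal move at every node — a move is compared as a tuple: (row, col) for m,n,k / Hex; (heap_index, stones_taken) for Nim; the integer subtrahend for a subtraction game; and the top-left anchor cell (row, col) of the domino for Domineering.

PV length from [..O/.XO/..X]: 5 plies

[..O/.XO/..X] X move#1: (0,0):+1/X.O/.XO/..X*, (0,1):+1/.XO/.XO/..X, (1,0):+1/..O/XXO/..X, (2,0):-1/..O/.XO/X.X, (2,1):-1/..O/.XO/.XX
[X.O/.XO/..X] O move#2: (0,1):-1/XOO/.XO/..X*, (1,0):-1/X.O/OXO/..X, (2,0):-1/X.O/.XO/O.X, (2,1):-1/X.O/.XO/.OX
[XOO/.XO/..X] X move#3: (1,0):+1/XOO/XXO/..X*, (2,0):-1/XOO/.XO/X.X, (2,1):-1/XOO/.XO/.XX
[XOO/XXO/..X] O move#4: (2,0):-1/XOO/XXO/O.X*, (2,1):-1/XOO/XXO/.OX
[XOO/XXO/O.X] X move#5: (2,1):+1/XOO/XXO/OXX*
[XOO/XXO/OXX] end (terminal -1, O#6); searched ..O/.XO/..X to 7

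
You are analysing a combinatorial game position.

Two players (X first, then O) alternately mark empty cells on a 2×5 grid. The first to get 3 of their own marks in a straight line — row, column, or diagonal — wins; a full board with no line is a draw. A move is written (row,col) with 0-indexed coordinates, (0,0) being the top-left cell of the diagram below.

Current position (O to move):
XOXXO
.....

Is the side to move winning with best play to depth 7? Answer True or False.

O winning at [XOXXO/.....]: False

p1 O@[XOXXO/.....]: (1,0)[XOXXO/O....]+0* (1,1)[XOXXO/.O...]+0 (1,2)[XOXXO/..O..]+0 (1,3)[XOXXO/...O.]+0 (1,4)[XOXXO/....O]+0
p2 X@[XOXXO/O....]: (1,1)[XOXXO/OX...]+0* (1,2)[XOXXO/O.X..]+0 (1,3)[XOXXO/O..X.]+0 (1,4)[XOXXO/O...X]+0
p3 O@[XOXXO/OX...]: (1,2)[XOXXO/OXO..]+0* (1,3)[XOXXO/OX.O.]+0 (1,4)[XOXXO/OX..O]+0
p4 X@[XOXXO/OXO..]: (1,3)[XOXXO/OXOX.]+0* (1,4)[XOXXO/OXO.X]+0
p5 O@[XOXXO/OXOX.]: (1,4)[XOXXO/OXOXO]+0*
p6 X@[XOXXO/OXOXO] terminal +0; root [XOXXO/.....] d7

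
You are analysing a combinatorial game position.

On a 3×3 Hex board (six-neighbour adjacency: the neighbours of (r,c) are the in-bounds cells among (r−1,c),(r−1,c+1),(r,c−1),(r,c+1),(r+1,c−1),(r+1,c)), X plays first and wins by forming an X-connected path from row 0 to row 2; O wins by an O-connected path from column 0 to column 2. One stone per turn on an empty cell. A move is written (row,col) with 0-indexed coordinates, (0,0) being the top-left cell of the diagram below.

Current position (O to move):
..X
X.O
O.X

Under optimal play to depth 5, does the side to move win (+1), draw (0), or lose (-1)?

p1 O@[..X/X.O/O.X]: (0,0)[O.X/X.O/O.X]+1* (0,1)[.OX/X.O/O.X]+1 (1,1)[..X/XOO/O.X]+1 (2,1)[..X/X.O/OOX]+1
p2 X@[O.X/X.O/O.X]: (0,1)[OXX/X.O/O.X]-1* (1,1)[O.X/XXO/O.X]-1 (2,1)[O.X/X.O/OXX]-1
p3 O@[OXX/X.O/O.X]: (1,1)[OXX/XOO/O.X]+1* (2,1)[OXX/X.O/OOX]+1
p4 X@[OXX/XOO/O.X] terminal -1; root [..X/X.O/O.X] d5

value(..X/X.O/O.X, O) = +1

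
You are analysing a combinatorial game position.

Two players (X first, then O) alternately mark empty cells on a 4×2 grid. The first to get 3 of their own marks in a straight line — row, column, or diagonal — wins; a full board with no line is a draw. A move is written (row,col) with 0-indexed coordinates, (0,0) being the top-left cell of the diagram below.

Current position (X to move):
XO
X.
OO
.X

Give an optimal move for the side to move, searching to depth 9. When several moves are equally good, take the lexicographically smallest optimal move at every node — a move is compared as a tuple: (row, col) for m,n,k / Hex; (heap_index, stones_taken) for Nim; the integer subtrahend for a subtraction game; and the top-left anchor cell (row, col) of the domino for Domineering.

ply 1, X at XO/X./OO/.X | (1,1)=+0→XO/XX/OO/.X*; (3,0)=-1→XO/X./OO/XX
ply 2, O at XO/XX/OO/.X | (3,0)=+0→XO/XX/OO/OX*
ply 3: XO/XX/OO/OX is terminal +0 (X); from XO/X./OO/.X depth 9

X's best at [XO/X./OO/.X]: (1,1)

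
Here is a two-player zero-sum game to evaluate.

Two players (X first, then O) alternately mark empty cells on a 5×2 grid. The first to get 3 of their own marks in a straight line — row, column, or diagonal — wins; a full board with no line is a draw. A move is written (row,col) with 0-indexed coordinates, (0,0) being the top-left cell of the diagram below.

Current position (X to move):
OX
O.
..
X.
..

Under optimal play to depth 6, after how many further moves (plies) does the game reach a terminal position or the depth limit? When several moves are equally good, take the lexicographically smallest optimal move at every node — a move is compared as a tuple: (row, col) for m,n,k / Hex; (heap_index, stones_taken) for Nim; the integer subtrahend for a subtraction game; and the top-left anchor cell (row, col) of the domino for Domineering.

ply 1, X at OX/O./../X./.. | (1,1)=-1→OX/OX/../X./..; (2,0)=+0→OX/O./X./X./..*; (2,1)=-1→OX/O./.X/X./..; (3,1)=-1→OX/O./../XX/..; (4,0)=-1→OX/O./../X./X.; (4,1)=-1→OX/O./../X./.X
ply 2, O at OX/O./X./X./.. | (1,1)=-1→OX/OO/X./X./..; (2,1)=-1→OX/O./XO/X./..; (3,1)=-1→OX/O./X./XO/..; (4,0)=+0→OX/O./X./X./O.*; (4,1)=-1→OX/O./X./X./.O
ply 3, X at OX/O./X./X./O. | (1,1)=+0→OX/OX/X./X./O.*; (2,1)=+0→OX/O./XX/X./O.; (3,1)=+0→OX/O./X./XX/O.; (4,1)=+0→OX/O./X./X./OX
ply 4, O at OX/OX/X./X./O. | (2,1)=+0→OX/OX/XO/X./O.*; (3,1)=-1→OX/OX/X./XO/O.; (4,1)=-1→OX/OX/X./X./OO
ply 5, X at OX/OX/XO/X./O. | (3,1)=+0→OX/OX/XO/XX/O.*; (4,1)=+0→OX/OX/XO/X./OX
ply 6, O at OX/OX/XO/XX/O. | (4,1)=+0→OX/OX/XO/XX/OO*
ply 7: OX/OX/XO/XX/OO is terminal +0 (X); from OX/O./../X./.. depth 6

PV length from [OX/O./../X./..]: 6 plies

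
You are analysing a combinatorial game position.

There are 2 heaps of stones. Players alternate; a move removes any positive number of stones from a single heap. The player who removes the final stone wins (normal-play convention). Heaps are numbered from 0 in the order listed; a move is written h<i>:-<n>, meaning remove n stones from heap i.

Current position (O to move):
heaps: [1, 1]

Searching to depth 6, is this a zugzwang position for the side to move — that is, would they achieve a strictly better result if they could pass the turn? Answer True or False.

p1 O@[(1,1)]: h0:-1[(0,1)]-1* h1:-1[(1,0)]-1
p2 X@[(0,1)]: h1:-1[(0,0)]+1*
p3 O@[(0,0)] terminal -1; root [(1,1)] d6
suppose O passes — search the same position with X to move:
pass> p1 X@[(1,1)]: h0:-1[(0,1)]-1* h1:-1[(1,0)]-1
pass> p2 O@[(0,1)]: h1:-1[(0,0)]+1*
pass> p3 X@[(0,0)] terminal -1; root [(1,1)] d6
for O: play -1, pass +1

zugzwang((1,1), O) = True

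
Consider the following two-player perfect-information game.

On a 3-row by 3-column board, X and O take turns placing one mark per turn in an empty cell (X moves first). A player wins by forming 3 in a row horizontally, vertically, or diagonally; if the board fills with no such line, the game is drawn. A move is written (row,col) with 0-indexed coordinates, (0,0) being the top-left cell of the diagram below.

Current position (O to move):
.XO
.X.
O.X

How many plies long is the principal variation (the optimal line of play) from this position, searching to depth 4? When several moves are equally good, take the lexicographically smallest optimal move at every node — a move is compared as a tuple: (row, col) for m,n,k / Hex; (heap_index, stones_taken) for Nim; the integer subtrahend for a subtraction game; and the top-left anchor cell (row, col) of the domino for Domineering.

PV length from [.XO/.X./O.X]: 4 plies

p1 O@[.XO/.X./O.X]: (0,0)[OXO/.X./O.X]-1* (1,0)[.XO/OX./O.X]-1 (1,2)[.XO/.XO/O.X]-1 (2,1)[.XO/.X./OOX]-1
p2 X@[OXO/.X./O.X]: (1,0)[OXO/XX./O.X]+1* (1,2)[OXO/.XX/O.X]-1 (2,1)[OXO/.X./OXX]+1
p3 O@[OXO/XX./O.X]: (1,2)[OXO/XXO/O.X]-1* (2,1)[OXO/XX./OOX]-1
p4 X@[OXO/XXO/O.X]: (2,1)[OXO/XXO/OXX]+1*
p5 O@[OXO/XXO/OXX] terminal -1; root [.XO/.X./O.X] d4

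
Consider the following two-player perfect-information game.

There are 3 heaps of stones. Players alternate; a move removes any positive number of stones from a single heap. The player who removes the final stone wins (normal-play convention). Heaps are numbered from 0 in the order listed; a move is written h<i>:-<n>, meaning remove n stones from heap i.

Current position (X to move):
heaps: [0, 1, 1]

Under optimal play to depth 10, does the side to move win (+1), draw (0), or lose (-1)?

[(0,1,1)] X move#1: h1:-1:-1/(0,0,1)*, h2:-1:-1/(0,1,0)
[(0,0,1)] O move#2: h2:-1:+1/(0,0,0)*
[(0,0,0)] end (terminal -1, X#3); searched (0,1,1) to 10

value((0,1,1), X) = -1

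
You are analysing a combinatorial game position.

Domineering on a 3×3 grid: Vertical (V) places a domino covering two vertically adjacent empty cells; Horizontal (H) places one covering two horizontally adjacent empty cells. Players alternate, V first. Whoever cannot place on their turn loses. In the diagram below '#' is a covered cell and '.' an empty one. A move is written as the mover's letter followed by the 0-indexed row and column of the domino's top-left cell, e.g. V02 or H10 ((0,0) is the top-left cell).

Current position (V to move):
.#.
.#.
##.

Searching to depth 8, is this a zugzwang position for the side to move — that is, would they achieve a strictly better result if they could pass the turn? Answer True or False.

p1 V@[.#./.#./##.]: V00[##./##./##.]+1* V02[.##/.##/##.]+1 V12[.#./.##/###]+1
p2 H@[##./##./##.] terminal -1; root [.#./.#./##.] d8
pass branch (H moves first from the same position):
  | p1 H@[.#./.#./##.] terminal -1; root [.#./.#./##.] d8
V moving scores +1; V passing scores +1

zugzwang(.#./.#./##., V) = False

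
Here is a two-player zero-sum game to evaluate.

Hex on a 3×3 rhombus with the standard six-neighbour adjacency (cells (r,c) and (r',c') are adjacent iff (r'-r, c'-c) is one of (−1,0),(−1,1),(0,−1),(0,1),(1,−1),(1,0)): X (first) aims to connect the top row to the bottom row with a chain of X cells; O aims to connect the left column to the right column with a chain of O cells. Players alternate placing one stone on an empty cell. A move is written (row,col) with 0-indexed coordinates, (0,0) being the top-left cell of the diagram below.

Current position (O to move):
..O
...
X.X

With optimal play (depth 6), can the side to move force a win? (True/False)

ply 1, O at ..O/.../X.X | (0,0)=-1→O.O/.../X.X; (0,1)=+1→.OO/.../X.X*; (1,0)=+1→..O/O../X.X; (1,1)=-1→..O/.O./X.X; (1,2)=-1→..O/..O/X.X; (2,1)=-1→..O/.../XOX
ply 2, X at .OO/.../X.X | (0,0)=-1→XOO/.../X.X*; (1,0)=-1→.OO/X../X.X; (1,1)=-1→.OO/.X./X.X; (1,2)=-1→.OO/..X/X.X; (2,1)=-1→.OO/.../XXX
ply 3, O at XOO/.../X.X | (1,0)=+1→XOO/O../X.X*; (1,1)=-1→XOO/.O./X.X; (1,2)=-1→XOO/..O/X.X; (2,1)=-1→XOO/.../XOX
ply 4: XOO/O../X.X is terminal -1 (X); from ..O/.../X.X depth 6

O winning at [..O/.../X.X]: True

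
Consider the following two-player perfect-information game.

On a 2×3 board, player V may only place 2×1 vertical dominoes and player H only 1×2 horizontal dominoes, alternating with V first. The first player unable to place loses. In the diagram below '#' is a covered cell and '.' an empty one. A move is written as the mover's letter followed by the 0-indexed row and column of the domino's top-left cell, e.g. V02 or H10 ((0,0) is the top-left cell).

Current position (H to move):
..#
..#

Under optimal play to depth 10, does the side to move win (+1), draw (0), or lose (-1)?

p1 H@[..#/..#]: H00[###/..#]+1* H10[..#/###]+1
p2 V@[###/..#] terminal -1; root [..#/..#] d10

value(..#/..#, H) = +1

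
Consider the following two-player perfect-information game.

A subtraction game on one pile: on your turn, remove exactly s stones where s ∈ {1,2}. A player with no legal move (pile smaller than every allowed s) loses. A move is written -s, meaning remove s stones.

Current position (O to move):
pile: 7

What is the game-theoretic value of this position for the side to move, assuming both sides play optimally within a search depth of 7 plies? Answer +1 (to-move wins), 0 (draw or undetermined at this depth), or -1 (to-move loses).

value(7, O) = +1

p1 O@[7]: -1[6]+1* -2[5]-1
p2 X@[6]: -1[5]-1* -2[4]-1
p3 O@[5]: -1[4]-1 -2[3]+1*
p4 X@[3]: -1[2]-1* -2[1]-1
p5 O@[2]: -1[1]-1 -2[0]+1*
p6 X@[0] terminal -1; root [7] d7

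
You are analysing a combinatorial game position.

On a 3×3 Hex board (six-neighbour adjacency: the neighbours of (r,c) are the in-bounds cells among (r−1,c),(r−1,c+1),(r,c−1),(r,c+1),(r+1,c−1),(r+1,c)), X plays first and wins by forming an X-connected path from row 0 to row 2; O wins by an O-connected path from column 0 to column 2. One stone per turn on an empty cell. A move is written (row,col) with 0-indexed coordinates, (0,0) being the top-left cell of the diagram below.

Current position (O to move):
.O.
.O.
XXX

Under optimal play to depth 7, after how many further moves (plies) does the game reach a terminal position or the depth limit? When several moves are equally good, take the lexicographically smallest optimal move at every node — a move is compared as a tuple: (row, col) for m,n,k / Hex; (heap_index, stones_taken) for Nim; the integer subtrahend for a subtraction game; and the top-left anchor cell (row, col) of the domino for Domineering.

p1 O@[.O./.O./XXX]: (0,0)[OO./.O./XXX]+1* (0,2)[.OO/.O./XXX]+1 (1,0)[.O./OO./XXX]+1 (1,2)[.O./.OO/XXX]+1
p2 X@[OO./.O./XXX]: (0,2)[OOX/.O./XXX]-1* (1,0)[OO./XO./XXX]-1 (1,2)[OO./.OX/XXX]-1
p3 O@[OOX/.O./XXX]: (1,0)[OOX/OO./XXX]-1 (1,2)[OOX/.OO/XXX]+1*
p4 X@[OOX/.OO/XXX] terminal -1; root [.O./.O./XXX] d7

PV length from [.O./.O./XXX]: 3 plies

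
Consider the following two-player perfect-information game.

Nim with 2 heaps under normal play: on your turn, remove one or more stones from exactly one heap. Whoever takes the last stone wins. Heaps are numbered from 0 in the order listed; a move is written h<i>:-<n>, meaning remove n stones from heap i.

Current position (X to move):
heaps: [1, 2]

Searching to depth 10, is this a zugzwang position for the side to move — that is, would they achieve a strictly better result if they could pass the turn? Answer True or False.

p1 X@[(1,2)]: h0:-1[(0,2)]-1 h1:-1[(1,1)]+1* h1:-2[(1,0)]-1
p2 O@[(1,1)]: h0:-1[(0,1)]-1* h1:-1[(1,0)]-1
p3 X@[(0,1)]: h1:-1[(0,0)]+1*
p4 O@[(0,0)] terminal -1; root [(1,2)] d10
pass branch (O moves first from the same position):
  | p1 O@[(1,2)]: h0:-1[(0,2)]-1 h1:-1[(1,1)]+1* h1:-2[(1,0)]-1
  | p2 X@[(1,1)]: h0:-1[(0,1)]-1* h1:-1[(1,0)]-1
  | p3 O@[(0,1)]: h1:-1[(0,0)]+1*
  | p4 X@[(0,0)] terminal -1; root [(1,2)] d10
X moving scores +1; X passing scores -1

zugzwang((1,2), X) = False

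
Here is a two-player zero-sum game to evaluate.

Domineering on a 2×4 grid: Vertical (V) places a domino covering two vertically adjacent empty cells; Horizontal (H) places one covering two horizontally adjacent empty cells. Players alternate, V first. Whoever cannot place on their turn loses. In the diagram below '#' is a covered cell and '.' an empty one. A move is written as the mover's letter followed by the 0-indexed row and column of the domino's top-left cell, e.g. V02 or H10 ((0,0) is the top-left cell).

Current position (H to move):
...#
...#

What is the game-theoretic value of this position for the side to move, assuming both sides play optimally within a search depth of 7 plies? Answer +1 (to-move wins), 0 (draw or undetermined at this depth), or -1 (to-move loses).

p1 H@[...#/...#]: H00[##.#/...#]+1* H01[.###/...#]+1 H10[...#/##.#]+1 H11[...#/.###]+1
p2 V@[##.#/...#]: V02[####/..##]-1*
p3 H@[####/..##]: H10[####/####]+1*
p4 V@[####/####] terminal -1; root [...#/...#] d7

value(...#/...#, H) = +1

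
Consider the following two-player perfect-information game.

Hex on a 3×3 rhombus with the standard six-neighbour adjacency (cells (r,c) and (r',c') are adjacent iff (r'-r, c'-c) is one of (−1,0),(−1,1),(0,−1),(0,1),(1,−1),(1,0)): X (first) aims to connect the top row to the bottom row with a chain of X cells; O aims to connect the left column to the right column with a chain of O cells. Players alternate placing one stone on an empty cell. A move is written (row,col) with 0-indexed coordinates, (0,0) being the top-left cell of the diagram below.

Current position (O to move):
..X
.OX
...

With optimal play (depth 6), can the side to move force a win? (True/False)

O winning at [..X/.OX/...]: False

p1 O@[..X/.OX/...]: (0,0)[O.X/.OX/...]-1* (0,1)[.OX/.OX/...]-1 (1,0)[..X/OOX/...]-1 (2,0)[..X/.OX/O..]-1 (2,1)[..X/.OX/.O.]-1 (2,2)[..X/.OX/..O]-1
p2 X@[O.X/.OX/...]: (0,1)[OXX/.OX/...]+1* (1,0)[O.X/XOX/...]+1 (2,0)[O.X/.OX/X..]+1 (2,1)[O.X/.OX/.X.]+1 (2,2)[O.X/.OX/..X]+1
p3 O@[OXX/.OX/...]: (1,0)[OXX/OOX/...]-1* (2,0)[OXX/.OX/O..]-1 (2,1)[OXX/.OX/.O.]-1 (2,2)[OXX/.OX/..O]-1
p4 X@[OXX/OOX/...]: (2,0)[OXX/OOX/X..]+1* (2,1)[OXX/OOX/.X.]+1 (2,2)[OXX/OOX/..X]+1
p5 O@[OXX/OOX/X..]: (2,1)[OXX/OOX/XO.]-1* (2,2)[OXX/OOX/X.O]-1
p6 X@[OXX/OOX/XO.]: (2,2)[OXX/OOX/XOX]+1*
p7 O@[OXX/OOX/XOX] terminal -1; root [..X/.OX/...] d6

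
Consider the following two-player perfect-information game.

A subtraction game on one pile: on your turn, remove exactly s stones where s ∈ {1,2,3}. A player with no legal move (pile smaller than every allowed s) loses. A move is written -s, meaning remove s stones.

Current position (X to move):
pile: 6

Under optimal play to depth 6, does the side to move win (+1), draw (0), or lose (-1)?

value(6, X) = +1

p1 X@[6]: -1[5]-1 -2[4]+1* -3[3]-1
p2 O@[4]: -1[3]-1* -2[2]-1 -3[1]-1
p3 X@[3]: -1[2]-1 -2[1]-1 -3[0]+1*
p4 O@[0] terminal -1; root [6] d6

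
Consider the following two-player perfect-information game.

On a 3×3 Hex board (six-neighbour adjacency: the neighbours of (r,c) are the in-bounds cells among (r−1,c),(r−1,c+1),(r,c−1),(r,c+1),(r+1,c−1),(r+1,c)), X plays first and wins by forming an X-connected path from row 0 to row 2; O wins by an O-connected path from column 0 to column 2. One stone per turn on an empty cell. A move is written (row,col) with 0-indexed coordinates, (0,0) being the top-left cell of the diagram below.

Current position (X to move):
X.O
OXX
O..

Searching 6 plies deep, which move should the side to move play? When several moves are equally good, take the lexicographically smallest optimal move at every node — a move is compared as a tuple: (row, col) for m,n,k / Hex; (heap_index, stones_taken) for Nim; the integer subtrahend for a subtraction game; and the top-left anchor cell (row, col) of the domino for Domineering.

X's best at [X.O/OXX/O..]: (0,1)

p1 X@[X.O/OXX/O..]: (0,1)[XXO/OXX/O..]+1* (2,1)[X.O/OXX/OX.]-1 (2,2)[X.O/OXX/O.X]-1
p2 O@[XXO/OXX/O..]: (2,1)[XXO/OXX/OO.]-1* (2,2)[XXO/OXX/O.O]-1
p3 X@[XXO/OXX/OO.]: (2,2)[XXO/OXX/OOX]+1*
p4 O@[XXO/OXX/OOX] terminal -1; root [X.O/OXX/O..] d6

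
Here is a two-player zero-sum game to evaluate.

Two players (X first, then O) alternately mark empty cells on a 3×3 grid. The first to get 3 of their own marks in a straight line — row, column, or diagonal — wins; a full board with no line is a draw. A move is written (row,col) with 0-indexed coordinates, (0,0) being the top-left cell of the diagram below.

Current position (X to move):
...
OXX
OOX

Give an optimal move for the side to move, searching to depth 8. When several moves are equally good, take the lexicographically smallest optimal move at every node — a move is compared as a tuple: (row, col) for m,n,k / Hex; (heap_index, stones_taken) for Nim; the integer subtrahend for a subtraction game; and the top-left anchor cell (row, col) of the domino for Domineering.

X's best at [.../OXX/OOX]: (0,0)

[.../OXX/OOX] X move#1: (0,0):+1/X../OXX/OOX*, (0,1):-1/.X./OXX/OOX, (0,2):+1/..X/OXX/OOX
[X../OXX/OOX] end (terminal -1, O#2); searched .../OXX/OOX to 8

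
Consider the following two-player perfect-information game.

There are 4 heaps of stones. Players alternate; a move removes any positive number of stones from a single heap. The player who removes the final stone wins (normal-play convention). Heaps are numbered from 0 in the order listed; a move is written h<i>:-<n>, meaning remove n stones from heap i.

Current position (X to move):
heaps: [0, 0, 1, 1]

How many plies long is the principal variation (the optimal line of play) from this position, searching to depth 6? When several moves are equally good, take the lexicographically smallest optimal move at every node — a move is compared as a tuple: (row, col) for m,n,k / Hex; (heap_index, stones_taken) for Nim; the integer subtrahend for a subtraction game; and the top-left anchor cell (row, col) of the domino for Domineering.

ply 1, X at (0,0,1,1) | h2:-1=-1→(0,0,0,1)*; h3:-1=-1→(0,0,1,0)
ply 2, O at (0,0,0,1) | h3:-1=+1→(0,0,0,0)*
ply 3: (0,0,0,0) is terminal -1 (X); from (0,0,1,1) depth 6

PV length from [(0,0,1,1)]: 2 plies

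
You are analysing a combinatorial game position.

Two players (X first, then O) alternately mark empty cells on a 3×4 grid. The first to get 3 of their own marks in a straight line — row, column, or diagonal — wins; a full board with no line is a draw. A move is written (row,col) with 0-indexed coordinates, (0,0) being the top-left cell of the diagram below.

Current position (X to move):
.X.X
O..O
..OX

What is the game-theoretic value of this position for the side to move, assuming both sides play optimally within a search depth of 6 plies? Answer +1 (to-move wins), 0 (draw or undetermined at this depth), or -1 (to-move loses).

value(.X.X/O..O/..OX, X) = +1

ply 1, X at .X.X/O..O/..OX | (0,0)=+1→XX.X/O..O/..OX*; (0,2)=+1→.XXX/O..O/..OX; (1,1)=+1→.X.X/OX.O/..OX; (1,2)=+1→.X.X/O.XO/..OX; (2,0)=+1→.X.X/O..O/X.OX; (2,1)=+1→.X.X/O..O/.XOX
ply 2, O at XX.X/O..O/..OX | (0,2)=-1→XXOX/O..O/..OX*; (1,1)=-1→XX.X/OO.O/..OX; (1,2)=-1→XX.X/O.OO/..OX; (2,0)=-1→XX.X/O..O/O.OX; (2,1)=-1→XX.X/O..O/.OOX
ply 3, X at XXOX/O..O/..OX | (1,1)=-1→XXOX/OX.O/..OX; (1,2)=+1→XXOX/O.XO/..OX*; (2,0)=-1→XXOX/O..O/X.OX; (2,1)=-1→XXOX/O..O/.XOX
ply 4: XXOX/O.XO/..OX is terminal -1 (O); from .X.X/O..O/..OX depth 6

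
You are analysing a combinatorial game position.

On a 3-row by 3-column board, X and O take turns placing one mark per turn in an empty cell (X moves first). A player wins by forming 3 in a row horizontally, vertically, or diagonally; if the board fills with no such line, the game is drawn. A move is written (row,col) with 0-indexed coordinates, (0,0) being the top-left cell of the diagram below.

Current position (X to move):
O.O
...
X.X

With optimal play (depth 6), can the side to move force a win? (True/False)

X winning at [O.O/.../X.X]: True

[O.O/.../X.X] X move#1: (0,1):+0/OXO/.../X.X, (1,0):-1/O.O/X../X.X, (1,1):-1/O.O/.X./X.X, (1,2):-1/O.O/..X/X.X, (2,1):+1/O.O/.../XXX*
[O.O/.../XXX] end (terminal -1, O#2); searched O.O/.../X.X to 6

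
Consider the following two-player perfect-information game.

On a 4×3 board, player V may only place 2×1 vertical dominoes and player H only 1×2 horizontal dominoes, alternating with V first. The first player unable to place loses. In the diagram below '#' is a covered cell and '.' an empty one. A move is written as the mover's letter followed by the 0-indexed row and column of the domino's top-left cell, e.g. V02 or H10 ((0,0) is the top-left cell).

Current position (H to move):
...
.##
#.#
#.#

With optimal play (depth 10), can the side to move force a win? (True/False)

ply 1, H at .../.##/#.#/#.# | H00=-1→##./.##/#.#/#.#*; H01=-1→.##/.##/#.#/#.#
ply 2, V at ##./.##/#.#/#.# | V21=+1→##./.##/###/###*
ply 3: ##./.##/###/### is terminal -1 (H); from .../.##/#.#/#.# depth 10

H winning at [.../.##/#.#/#.#]: False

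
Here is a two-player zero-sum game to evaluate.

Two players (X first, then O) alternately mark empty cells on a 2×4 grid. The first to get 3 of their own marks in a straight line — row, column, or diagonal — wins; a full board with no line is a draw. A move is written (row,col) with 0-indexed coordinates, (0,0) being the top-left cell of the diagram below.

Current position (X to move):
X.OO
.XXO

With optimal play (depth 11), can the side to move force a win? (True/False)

p1 X@[X.OO/.XXO]: (0,1)[XXOO/.XXO]+0 (1,0)[X.OO/XXXO]+1*
p2 O@[X.OO/XXXO] terminal -1; root [X.OO/.XXO] d11

X winning at [X.OO/.XXO]: True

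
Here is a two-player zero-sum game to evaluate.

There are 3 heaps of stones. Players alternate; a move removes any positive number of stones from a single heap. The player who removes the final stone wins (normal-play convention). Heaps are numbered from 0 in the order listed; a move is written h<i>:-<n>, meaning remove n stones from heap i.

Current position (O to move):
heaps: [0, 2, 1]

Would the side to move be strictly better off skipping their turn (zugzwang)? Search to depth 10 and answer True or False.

zugzwang((0,2,1), O) = False

p1 O@[(0,2,1)]: h1:-1[(0,1,1)]+1* h1:-2[(0,0,1)]-1 h2:-1[(0,2,0)]-1
p2 X@[(0,1,1)]: h1:-1[(0,0,1)]-1* h2:-1[(0,1,0)]-1
p3 O@[(0,0,1)]: h2:-1[(0,0,0)]+1*
p4 X@[(0,0,0)] terminal -1; root [(0,2,1)] d10
suppose O passes — search the same position with X to move:
pass> p1 X@[(0,2,1)]: h1:-1[(0,1,1)]+1* h1:-2[(0,0,1)]-1 h2:-1[(0,2,0)]-1
pass> p2 O@[(0,1,1)]: h1:-1[(0,0,1)]-1* h2:-1[(0,1,0)]-1
pass> p3 X@[(0,0,1)]: h2:-1[(0,0,0)]+1*
pass> p4 O@[(0,0,0)] terminal -1; root [(0,2,1)] d10
for O: play +1, pass -1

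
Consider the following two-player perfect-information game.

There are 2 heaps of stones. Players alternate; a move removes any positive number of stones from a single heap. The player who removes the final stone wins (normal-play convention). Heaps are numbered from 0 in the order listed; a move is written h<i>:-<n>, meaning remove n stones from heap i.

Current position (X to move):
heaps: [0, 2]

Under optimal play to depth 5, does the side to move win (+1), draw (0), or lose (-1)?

[(0,2)] X move#1: h1:-1:-1/(0,1), h1:-2:+1/(0,0)*
[(0,0)] end (terminal -1, O#2); searched (0,2) to 5

value((0,2), X) = +1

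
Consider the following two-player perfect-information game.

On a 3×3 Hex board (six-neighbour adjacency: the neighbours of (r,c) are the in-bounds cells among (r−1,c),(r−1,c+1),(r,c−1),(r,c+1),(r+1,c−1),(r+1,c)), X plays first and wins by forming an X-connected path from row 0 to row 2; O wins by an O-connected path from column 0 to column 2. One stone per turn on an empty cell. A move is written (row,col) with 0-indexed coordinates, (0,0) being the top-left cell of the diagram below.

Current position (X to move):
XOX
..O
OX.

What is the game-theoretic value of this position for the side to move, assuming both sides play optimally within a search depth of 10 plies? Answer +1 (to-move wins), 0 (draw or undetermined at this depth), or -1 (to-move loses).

value(XOX/..O/OX., X) = +1

[XOX/..O/OX.] X move#1: (1,0):-1/XOX/X.O/OX., (1,1):+1/XOX/.XO/OX.*, (2,2):-1/XOX/..O/OXX
[XOX/.XO/OX.] end (terminal -1, O#2); searched XOX/..O/OX. to 10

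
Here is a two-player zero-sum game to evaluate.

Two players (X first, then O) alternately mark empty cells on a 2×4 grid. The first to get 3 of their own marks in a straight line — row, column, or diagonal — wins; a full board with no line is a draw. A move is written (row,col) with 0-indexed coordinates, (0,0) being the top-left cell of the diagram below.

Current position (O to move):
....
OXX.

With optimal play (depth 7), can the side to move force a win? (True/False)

p1 O@[..../OXX.]: (0,0)[O.../OXX.]-1 (0,1)[.O../OXX.]-1 (0,2)[..O./OXX.]-1 (0,3)[...O/OXX.]-1 (1,3)[..../OXXO]+0*
p2 X@[..../OXXO]: (0,0)[X.../OXXO]+0* (0,1)[.X../OXXO]+0 (0,2)[..X./OXXO]+0 (0,3)[...X/OXXO]+0
p3 O@[X.../OXXO]: (0,1)[XO../OXXO]+0* (0,2)[X.O./OXXO]+0 (0,3)[X..O/OXXO]+0
p4 X@[XO../OXXO]: (0,2)[XOX./OXXO]+0* (0,3)[XO.X/OXXO]+0
p5 O@[XOX./OXXO]: (0,3)[XOXO/OXXO]+0*
p6 X@[XOXO/OXXO] terminal +0; root [..../OXX.] d7

O winning at [..../OXX.]: False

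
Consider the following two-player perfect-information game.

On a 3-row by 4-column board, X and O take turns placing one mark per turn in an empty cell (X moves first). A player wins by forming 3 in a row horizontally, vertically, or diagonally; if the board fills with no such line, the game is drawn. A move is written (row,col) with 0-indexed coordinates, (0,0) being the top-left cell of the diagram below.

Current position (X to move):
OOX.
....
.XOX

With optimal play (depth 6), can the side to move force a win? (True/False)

X winning at [OOX./..../.XOX]: False

ply 1, X at OOX./..../.XOX | (0,3)=-1→OOXX/..../.XOX; (1,0)=-1→OOX./X.../.XOX; (1,1)=+0→OOX./.X../.XOX*; (1,2)=-1→OOX./..X./.XOX; (1,3)=-1→OOX./...X/.XOX; (2,0)=-1→OOX./..../XXOX
ply 2, O at OOX./.X../.XOX | (0,3)=-1→OOXO/.X../.XOX; (1,0)=-1→OOX./OX../.XOX; (1,2)=-1→OOX./.XO./.XOX; (1,3)=-1→OOX./.X.O/.XOX; (2,0)=+0→OOX./.X../OXOX*
ply 3, X at OOX./.X../OXOX | (0,3)=-1→OOXX/.X../OXOX; (1,0)=+0→OOX./XX../OXOX*; (1,2)=-1→OOX./.XX./OXOX; (1,3)=-1→OOX./.X.X/OXOX
ply 4, O at OOX./XX../OXOX | (0,3)=-1→OOXO/XX../OXOX; (1,2)=+0→OOX./XXO./OXOX*; (1,3)=-1→OOX./XX.O/OXOX
ply 5, X at OOX./XXO./OXOX | (0,3)=+0→OOXX/XXO./OXOX*; (1,3)=+0→OOX./XXOX/OXOX
ply 6, O at OOXX/XXO./OXOX | (1,3)=+0→OOXX/XXOO/OXOX*
ply 7: OOXX/XXOO/OXOX is terminal +0 (X); from OOX./..../.XOX depth 6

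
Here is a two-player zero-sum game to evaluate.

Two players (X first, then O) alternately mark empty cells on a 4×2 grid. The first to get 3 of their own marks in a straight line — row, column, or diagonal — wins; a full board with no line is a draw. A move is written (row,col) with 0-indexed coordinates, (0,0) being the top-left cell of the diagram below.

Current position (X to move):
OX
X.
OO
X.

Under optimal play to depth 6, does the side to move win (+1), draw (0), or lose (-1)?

p1 X@[OX/X./OO/X.]: (1,1)[OX/XX/OO/X.]+0* (3,1)[OX/X./OO/XX]+0
p2 O@[OX/XX/OO/X.]: (3,1)[OX/XX/OO/XO]+0*
p3 X@[OX/XX/OO/XO] terminal +0; root [OX/X./OO/X.] d6

value(OX/X./OO/X., X) = 0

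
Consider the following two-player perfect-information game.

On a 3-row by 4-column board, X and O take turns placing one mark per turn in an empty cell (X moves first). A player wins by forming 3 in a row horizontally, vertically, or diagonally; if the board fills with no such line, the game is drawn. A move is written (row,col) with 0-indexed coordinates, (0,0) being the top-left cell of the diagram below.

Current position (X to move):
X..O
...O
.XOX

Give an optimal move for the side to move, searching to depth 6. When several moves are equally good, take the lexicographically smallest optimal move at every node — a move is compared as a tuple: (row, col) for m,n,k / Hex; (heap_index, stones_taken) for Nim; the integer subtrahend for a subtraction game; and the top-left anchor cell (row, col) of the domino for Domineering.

X's best at [X..O/...O/.XOX]: (0,1)

[X..O/...O/.XOX] X move#1: (0,1):+1/XX.O/...O/.XOX*, (0,2):+1/X.XO/...O/.XOX, (1,0):+1/X..O/X..O/.XOX, (1,1):+0/X..O/.X.O/.XOX, (1,2):+0/X..O/..XO/.XOX, (2,0):+1/X..O/...O/XXOX
[XX.O/...O/.XOX] O move#2: (0,2):-1/XXOO/...O/.XOX*, (1,0):-1/XX.O/O..O/.XOX, (1,1):-1/XX.O/.O.O/.XOX, (1,2):-1/XX.O/..OO/.XOX, (2,0):-1/XX.O/...O/OXOX
[XXOO/...O/.XOX] X move#3: (1,0):-1/XXOO/X..O/.XOX, (1,1):+1/XXOO/.X.O/.XOX*, (1,2):+1/XXOO/..XO/.XOX, (2,0):-1/XXOO/...O/XXOX
[XXOO/.X.O/.XOX] end (terminal -1, O#4); searched X..O/...O/.XOX to 6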